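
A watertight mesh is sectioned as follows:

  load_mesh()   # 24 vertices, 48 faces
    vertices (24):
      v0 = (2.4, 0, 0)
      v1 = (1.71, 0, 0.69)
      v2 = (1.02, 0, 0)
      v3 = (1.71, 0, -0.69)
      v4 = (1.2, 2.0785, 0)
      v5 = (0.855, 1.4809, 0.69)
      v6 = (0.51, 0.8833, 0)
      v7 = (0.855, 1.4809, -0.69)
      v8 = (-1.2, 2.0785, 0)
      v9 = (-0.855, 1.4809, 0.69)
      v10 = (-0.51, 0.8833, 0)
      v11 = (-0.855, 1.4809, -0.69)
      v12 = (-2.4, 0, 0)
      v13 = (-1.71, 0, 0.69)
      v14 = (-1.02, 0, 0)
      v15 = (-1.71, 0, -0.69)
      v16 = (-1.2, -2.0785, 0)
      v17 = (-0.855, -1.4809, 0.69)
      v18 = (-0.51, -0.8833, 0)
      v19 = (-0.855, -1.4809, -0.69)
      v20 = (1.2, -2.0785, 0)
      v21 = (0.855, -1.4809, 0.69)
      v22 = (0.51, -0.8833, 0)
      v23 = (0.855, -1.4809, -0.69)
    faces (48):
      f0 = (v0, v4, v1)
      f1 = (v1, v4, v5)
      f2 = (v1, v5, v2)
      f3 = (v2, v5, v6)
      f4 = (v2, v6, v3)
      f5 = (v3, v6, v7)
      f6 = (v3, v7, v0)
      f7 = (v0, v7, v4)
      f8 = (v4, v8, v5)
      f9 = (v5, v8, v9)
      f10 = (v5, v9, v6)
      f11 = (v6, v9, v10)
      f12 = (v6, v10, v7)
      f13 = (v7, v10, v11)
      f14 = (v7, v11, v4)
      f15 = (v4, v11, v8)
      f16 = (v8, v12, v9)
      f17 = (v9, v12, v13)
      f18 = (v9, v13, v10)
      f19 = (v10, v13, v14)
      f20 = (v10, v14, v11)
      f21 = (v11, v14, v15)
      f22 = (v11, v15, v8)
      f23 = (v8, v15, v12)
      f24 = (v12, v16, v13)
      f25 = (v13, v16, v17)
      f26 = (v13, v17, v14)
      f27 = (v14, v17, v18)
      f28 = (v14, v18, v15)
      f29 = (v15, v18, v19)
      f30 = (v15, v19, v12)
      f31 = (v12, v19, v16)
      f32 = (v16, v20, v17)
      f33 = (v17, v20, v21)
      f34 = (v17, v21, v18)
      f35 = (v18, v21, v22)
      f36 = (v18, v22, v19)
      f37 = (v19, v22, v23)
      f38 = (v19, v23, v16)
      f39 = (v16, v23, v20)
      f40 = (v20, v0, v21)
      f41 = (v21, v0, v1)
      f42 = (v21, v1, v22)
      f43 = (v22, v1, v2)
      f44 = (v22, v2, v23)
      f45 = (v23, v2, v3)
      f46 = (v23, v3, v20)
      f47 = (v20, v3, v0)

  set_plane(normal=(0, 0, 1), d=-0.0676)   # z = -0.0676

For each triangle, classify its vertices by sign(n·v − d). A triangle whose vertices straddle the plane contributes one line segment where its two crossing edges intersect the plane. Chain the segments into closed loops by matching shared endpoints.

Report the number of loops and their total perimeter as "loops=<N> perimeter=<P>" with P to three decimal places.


loops=2 perimeter=20.520

Straddling triangles (24 of 48):
  (v2,v6,v3) [++-] → (0.627565, 0.796762, -0.0676)–(1.0876, 0, -0.0676)  len=0.9200
  (v3,v6,v7) [-+-] → (0.627565, 0.796762, -0.0676)–(0.5438, 0.941847, -0.0676)  len=0.1675
  (v3,v7,v0) [--+] → (2.24863, 0.145085, -0.0676)–(2.3324, 0, -0.0676)  len=0.1675
  (v0,v7,v4) [+-+] → (2.24863, 0.145085, -0.0676)–(1.1662, 2.01995, -0.0676)  len=2.1649
  (v6,v10,v7) [++-] → (-0.37627, 0.941847, -0.0676)–(0.5438, 0.941847, -0.0676)  len=0.9201
  (v7,v10,v11) [-+-] → (-0.37627, 0.941847, -0.0676)–(-0.5438, 0.941847, -0.0676)  len=0.1675
  (v7,v11,v4) [--+] → (0.99867, 2.01995, -0.0676)–(1.1662, 2.01995, -0.0676)  len=0.1675
  (v4,v11,v8) [+-+] → (0.99867, 2.01995, -0.0676)–(-1.1662, 2.01995, -0.0676)  len=2.1649
  (v10,v14,v11) [++-] → (-1.00383, 0.145085, -0.0676)–(-0.5438, 0.941847, -0.0676)  len=0.9200
  (v11,v14,v15) [-+-] → (-1.00383, 0.145085, -0.0676)–(-1.0876, 0, -0.0676)  len=0.1675
  (v11,v15,v8) [--+] → (-1.24997, 1.87487, -0.0676)–(-1.1662, 2.01995, -0.0676)  len=0.1675
  (v8,v15,v12) [+-+] → (-1.24997, 1.87487, -0.0676)–(-2.3324, 0, -0.0676)  len=2.1649
  (v14,v18,v15) [++-] → (-0.627565, -0.796762, -0.0676)–(-1.0876, 0, -0.0676)  len=0.9200
  (v15,v18,v19) [-+-] → (-0.627565, -0.796762, -0.0676)–(-0.5438, -0.941847, -0.0676)  len=0.1675
  (v15,v19,v12) [--+] → (-2.24863, -0.145085, -0.0676)–(-2.3324, 0, -0.0676)  len=0.1675
  (v12,v19,v16) [+-+] → (-2.24863, -0.145085, -0.0676)–(-1.1662, -2.01995, -0.0676)  len=2.1649
  (v18,v22,v19) [++-] → (0.37627, -0.941847, -0.0676)–(-0.5438, -0.941847, -0.0676)  len=0.9201
  (v19,v22,v23) [-+-] → (0.37627, -0.941847, -0.0676)–(0.5438, -0.941847, -0.0676)  len=0.1675
  (v19,v23,v16) [--+] → (-0.99867, -2.01995, -0.0676)–(-1.1662, -2.01995, -0.0676)  len=0.1675
  (v16,v23,v20) [+-+] → (-0.99867, -2.01995, -0.0676)–(1.1662, -2.01995, -0.0676)  len=2.1649
  (v22,v2,v23) [++-] → (1.00383, -0.145085, -0.0676)–(0.5438, -0.941847, -0.0676)  len=0.9200
  (v23,v2,v3) [-+-] → (1.00383, -0.145085, -0.0676)–(1.0876, 0, -0.0676)  len=0.1675
  (v23,v3,v20) [--+] → (1.24997, -1.87487, -0.0676)–(1.1662, -2.01995, -0.0676)  len=0.1675
  (v20,v3,v0) [+-+] → (1.24997, -1.87487, -0.0676)–(2.3324, 0, -0.0676)  len=2.1649

Chained into 2 loop(s):
  loop 1: 12 segments, perimeter = 6.5255
  loop 2: 12 segments, perimeter = 13.9945
Total perimeter = 20.520


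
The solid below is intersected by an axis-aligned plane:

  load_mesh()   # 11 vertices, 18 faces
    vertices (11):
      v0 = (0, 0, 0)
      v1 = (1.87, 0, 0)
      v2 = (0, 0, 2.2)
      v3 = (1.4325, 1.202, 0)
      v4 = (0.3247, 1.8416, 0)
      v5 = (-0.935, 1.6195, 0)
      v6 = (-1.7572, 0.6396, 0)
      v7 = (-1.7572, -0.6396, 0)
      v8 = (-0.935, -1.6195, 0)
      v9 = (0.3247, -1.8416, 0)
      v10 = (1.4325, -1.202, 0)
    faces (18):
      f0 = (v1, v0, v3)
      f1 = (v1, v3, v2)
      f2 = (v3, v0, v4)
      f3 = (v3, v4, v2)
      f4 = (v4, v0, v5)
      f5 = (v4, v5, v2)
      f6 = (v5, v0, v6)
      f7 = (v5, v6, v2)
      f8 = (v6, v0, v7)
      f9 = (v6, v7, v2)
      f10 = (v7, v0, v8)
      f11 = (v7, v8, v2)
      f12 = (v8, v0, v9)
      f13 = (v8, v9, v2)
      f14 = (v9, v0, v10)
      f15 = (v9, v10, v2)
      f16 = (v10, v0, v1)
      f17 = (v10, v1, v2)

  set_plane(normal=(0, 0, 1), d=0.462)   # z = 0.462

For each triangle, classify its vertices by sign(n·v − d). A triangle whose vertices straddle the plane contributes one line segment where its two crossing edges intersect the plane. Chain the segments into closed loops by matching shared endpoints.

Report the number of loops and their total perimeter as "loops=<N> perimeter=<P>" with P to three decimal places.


loops=1 perimeter=9.095

Straddling triangles (9 of 18):
  (v1,v3,v2) [--+] → (1.13167, 0.94958, 0.462)–(1.4773, 0, 0.462)  len=1.0105
  (v3,v4,v2) [--+] → (0.256513, 1.45486, 0.462)–(1.13168, 0.94958, 0.462)  len=1.0106
  (v4,v5,v2) [--+] → (-0.73865, 1.2794, 0.462)–(0.256513, 1.45486, 0.462)  len=1.0105
  (v5,v6,v2) [--+] → (-1.38819, 0.505284, 0.462)–(-0.73865, 1.2794, 0.462)  len=1.0105
  (v6,v7,v2) [--+] → (-1.38819, -0.505284, 0.462)–(-1.38819, 0.505284, 0.462)  len=1.0106
  (v7,v8,v2) [--+] → (-0.73865, -1.2794, 0.462)–(-1.38819, -0.505284, 0.462)  len=1.0105
  (v8,v9,v2) [--+] → (0.256513, -1.45486, 0.462)–(-0.73865, -1.2794, 0.462)  len=1.0105
  (v9,v10,v2) [--+] → (1.13167, -0.94958, 0.462)–(0.256513, -1.45486, 0.462)  len=1.0106
  (v10,v1,v2) [--+] → (1.4773, 0, 0.462)–(1.13168, -0.94958, 0.462)  len=1.0105

Chained into 1 loop(s):
  loop 1: 9 segments, perimeter = 9.0948
Total perimeter = 9.095


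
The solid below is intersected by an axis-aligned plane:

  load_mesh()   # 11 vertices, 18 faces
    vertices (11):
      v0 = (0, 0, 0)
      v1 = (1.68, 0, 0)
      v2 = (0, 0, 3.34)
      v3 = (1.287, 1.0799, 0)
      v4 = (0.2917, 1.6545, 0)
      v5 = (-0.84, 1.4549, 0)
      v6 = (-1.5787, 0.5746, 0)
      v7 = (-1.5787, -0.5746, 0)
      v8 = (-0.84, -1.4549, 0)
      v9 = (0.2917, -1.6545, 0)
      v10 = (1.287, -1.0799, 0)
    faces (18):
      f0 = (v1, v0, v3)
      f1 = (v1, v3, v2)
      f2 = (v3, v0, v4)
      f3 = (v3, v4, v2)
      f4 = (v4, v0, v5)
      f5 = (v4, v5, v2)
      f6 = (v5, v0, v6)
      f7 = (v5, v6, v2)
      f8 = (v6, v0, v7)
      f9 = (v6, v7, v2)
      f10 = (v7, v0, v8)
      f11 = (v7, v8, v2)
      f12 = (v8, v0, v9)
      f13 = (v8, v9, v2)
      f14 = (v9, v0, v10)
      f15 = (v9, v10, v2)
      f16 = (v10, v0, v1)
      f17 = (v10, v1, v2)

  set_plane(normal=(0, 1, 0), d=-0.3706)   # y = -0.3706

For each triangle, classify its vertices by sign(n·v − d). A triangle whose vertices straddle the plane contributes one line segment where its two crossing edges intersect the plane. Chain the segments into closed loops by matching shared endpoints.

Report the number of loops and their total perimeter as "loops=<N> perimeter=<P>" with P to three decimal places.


Straddling triangles (10 of 18):
  (v6,v0,v7) [++-] → (-1.01821, -0.3706, 0)–(-1.5787, -0.3706, 0)  len=0.5605
  (v6,v7,v2) [+-+] → (-1.5787, -0.3706, 0)–(-1.01821, -0.3706, 1.1858)  len=1.3116
  (v7,v0,v8) [-+-] → (-1.01821, -0.3706, 0)–(-0.213969, -0.3706, 0)  len=0.8042
  (v7,v8,v2) [--+] → (-0.213969, -0.3706, 2.48922)–(-1.01821, -0.3706, 1.1858)  len=1.5316
  (v8,v0,v9) [-+-] → (-0.213969, -0.3706, 0)–(0.0653394, -0.3706, 0)  len=0.2793
  (v8,v9,v2) [--+] → (0.0653394, -0.3706, 2.59186)–(-0.213969, -0.3706, 2.48922)  len=0.2976
  (v9,v0,v10) [-+-] → (0.0653394, -0.3706, 0)–(0.441673, -0.3706, 0)  len=0.3763
  (v9,v10,v2) [--+] → (0.441673, -0.3706, 2.19378)–(0.0653394, -0.3706, 2.59186)  len=0.5478
  (v10,v0,v1) [-++] → (0.441673, -0.3706, 0)–(1.54513, -0.3706, 0)  len=1.1035
  (v10,v1,v2) [-++] → (1.54513, -0.3706, 0)–(0.441673, -0.3706, 2.19378)  len=2.4557

Chained into 1 loop(s):
  loop 1: 10 segments, perimeter = 9.2680
Total perimeter = 9.268

loops=1 perimeter=9.268


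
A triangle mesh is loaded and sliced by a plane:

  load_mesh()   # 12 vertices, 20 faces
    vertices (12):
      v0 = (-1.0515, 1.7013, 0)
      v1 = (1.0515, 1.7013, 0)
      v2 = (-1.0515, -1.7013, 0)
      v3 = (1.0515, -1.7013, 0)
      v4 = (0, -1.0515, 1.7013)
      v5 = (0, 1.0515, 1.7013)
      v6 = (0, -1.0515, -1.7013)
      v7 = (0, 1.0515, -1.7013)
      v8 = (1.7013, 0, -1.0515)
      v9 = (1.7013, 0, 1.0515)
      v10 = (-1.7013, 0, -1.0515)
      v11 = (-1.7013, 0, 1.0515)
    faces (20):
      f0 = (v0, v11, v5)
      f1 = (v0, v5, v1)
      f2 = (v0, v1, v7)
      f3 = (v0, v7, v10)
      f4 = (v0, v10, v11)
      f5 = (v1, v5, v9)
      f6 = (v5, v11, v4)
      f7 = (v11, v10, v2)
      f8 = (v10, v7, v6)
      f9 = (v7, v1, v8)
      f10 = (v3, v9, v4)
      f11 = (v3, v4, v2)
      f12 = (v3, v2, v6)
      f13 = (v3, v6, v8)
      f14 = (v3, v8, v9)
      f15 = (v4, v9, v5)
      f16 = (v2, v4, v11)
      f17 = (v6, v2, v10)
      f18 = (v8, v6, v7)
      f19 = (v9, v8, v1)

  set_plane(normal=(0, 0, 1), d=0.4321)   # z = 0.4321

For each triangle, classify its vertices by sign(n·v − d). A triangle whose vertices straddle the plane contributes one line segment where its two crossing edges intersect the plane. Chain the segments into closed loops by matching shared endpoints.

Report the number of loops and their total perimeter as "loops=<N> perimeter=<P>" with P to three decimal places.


loops=1 perimeter=10.450

Straddling triangles (10 of 20):
  (v0,v11,v5) [-++] → (-1.31853, 1.00217, 0.4321)–(-0.784438, 1.53626, 0.4321)  len=0.7553
  (v0,v5,v1) [-+-] → (-0.784438, 1.53626, 0.4321)–(0.784438, 1.53626, 0.4321)  len=1.5689
  (v0,v10,v11) [--+] → (-1.7013, 0, 0.4321)–(-1.31853, 1.00217, 0.4321)  len=1.0728
  (v1,v5,v9) [-++] → (0.784438, 1.53626, 0.4321)–(1.31853, 1.00217, 0.4321)  len=0.7553
  (v11,v10,v2) [+--] → (-1.7013, 0, 0.4321)–(-1.31853, -1.00217, 0.4321)  len=1.0728
  (v3,v9,v4) [-++] → (1.31853, -1.00217, 0.4321)–(0.784438, -1.53626, 0.4321)  len=0.7553
  (v3,v4,v2) [-+-] → (0.784438, -1.53626, 0.4321)–(-0.784438, -1.53626, 0.4321)  len=1.5689
  (v3,v8,v9) [--+] → (1.7013, 0, 0.4321)–(1.31853, -1.00217, 0.4321)  len=1.0728
  (v2,v4,v11) [-++] → (-0.784438, -1.53626, 0.4321)–(-1.31853, -1.00217, 0.4321)  len=0.7553
  (v9,v8,v1) [+--] → (1.7013, 0, 0.4321)–(1.31853, 1.00217, 0.4321)  len=1.0728

Chained into 1 loop(s):
  loop 1: 10 segments, perimeter = 10.4502
Total perimeter = 10.450


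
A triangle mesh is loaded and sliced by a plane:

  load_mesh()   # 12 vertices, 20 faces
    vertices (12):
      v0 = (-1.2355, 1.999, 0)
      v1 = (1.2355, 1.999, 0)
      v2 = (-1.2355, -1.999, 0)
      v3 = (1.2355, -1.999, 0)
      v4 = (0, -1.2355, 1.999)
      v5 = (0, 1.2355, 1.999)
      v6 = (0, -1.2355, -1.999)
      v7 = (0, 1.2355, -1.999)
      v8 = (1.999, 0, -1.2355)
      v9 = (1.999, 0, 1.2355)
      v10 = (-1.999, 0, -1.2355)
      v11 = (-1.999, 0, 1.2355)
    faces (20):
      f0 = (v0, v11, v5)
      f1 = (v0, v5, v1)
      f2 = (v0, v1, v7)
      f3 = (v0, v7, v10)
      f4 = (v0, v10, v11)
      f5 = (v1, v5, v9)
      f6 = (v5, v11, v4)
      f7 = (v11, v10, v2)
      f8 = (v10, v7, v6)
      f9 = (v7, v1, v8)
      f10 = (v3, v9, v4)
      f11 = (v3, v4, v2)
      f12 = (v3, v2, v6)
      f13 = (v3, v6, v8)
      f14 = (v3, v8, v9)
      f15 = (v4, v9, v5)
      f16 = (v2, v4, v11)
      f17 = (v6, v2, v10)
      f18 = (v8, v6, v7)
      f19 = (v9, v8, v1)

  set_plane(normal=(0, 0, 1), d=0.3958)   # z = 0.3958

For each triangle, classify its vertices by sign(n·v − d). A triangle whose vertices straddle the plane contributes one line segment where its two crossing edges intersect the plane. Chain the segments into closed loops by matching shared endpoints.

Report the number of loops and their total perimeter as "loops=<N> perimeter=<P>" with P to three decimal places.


Straddling triangles (10 of 20):
  (v0,v11,v5) [-++] → (-1.48009, 1.35861, 0.3958)–(-0.990872, 1.84783, 0.3958)  len=0.6919
  (v0,v5,v1) [-+-] → (-0.990872, 1.84783, 0.3958)–(0.990872, 1.84783, 0.3958)  len=1.9817
  (v0,v10,v11) [--+] → (-1.999, 0, 0.3958)–(-1.48009, 1.35861, 0.3958)  len=1.4543
  (v1,v5,v9) [-++] → (0.990872, 1.84783, 0.3958)–(1.48009, 1.35861, 0.3958)  len=0.6919
  (v11,v10,v2) [+--] → (-1.999, 0, 0.3958)–(-1.48009, -1.35861, 0.3958)  len=1.4543
  (v3,v9,v4) [-++] → (1.48009, -1.35861, 0.3958)–(0.990872, -1.84783, 0.3958)  len=0.6919
  (v3,v4,v2) [-+-] → (0.990872, -1.84783, 0.3958)–(-0.990872, -1.84783, 0.3958)  len=1.9817
  (v3,v8,v9) [--+] → (1.999, 0, 0.3958)–(1.48009, -1.35861, 0.3958)  len=1.4543
  (v2,v4,v11) [-++] → (-0.990872, -1.84783, 0.3958)–(-1.48009, -1.35861, 0.3958)  len=0.6919
  (v9,v8,v1) [+--] → (1.999, 0, 0.3958)–(1.48009, 1.35861, 0.3958)  len=1.4543

Chained into 1 loop(s):
  loop 1: 10 segments, perimeter = 12.5483
Total perimeter = 12.548

loops=1 perimeter=12.548


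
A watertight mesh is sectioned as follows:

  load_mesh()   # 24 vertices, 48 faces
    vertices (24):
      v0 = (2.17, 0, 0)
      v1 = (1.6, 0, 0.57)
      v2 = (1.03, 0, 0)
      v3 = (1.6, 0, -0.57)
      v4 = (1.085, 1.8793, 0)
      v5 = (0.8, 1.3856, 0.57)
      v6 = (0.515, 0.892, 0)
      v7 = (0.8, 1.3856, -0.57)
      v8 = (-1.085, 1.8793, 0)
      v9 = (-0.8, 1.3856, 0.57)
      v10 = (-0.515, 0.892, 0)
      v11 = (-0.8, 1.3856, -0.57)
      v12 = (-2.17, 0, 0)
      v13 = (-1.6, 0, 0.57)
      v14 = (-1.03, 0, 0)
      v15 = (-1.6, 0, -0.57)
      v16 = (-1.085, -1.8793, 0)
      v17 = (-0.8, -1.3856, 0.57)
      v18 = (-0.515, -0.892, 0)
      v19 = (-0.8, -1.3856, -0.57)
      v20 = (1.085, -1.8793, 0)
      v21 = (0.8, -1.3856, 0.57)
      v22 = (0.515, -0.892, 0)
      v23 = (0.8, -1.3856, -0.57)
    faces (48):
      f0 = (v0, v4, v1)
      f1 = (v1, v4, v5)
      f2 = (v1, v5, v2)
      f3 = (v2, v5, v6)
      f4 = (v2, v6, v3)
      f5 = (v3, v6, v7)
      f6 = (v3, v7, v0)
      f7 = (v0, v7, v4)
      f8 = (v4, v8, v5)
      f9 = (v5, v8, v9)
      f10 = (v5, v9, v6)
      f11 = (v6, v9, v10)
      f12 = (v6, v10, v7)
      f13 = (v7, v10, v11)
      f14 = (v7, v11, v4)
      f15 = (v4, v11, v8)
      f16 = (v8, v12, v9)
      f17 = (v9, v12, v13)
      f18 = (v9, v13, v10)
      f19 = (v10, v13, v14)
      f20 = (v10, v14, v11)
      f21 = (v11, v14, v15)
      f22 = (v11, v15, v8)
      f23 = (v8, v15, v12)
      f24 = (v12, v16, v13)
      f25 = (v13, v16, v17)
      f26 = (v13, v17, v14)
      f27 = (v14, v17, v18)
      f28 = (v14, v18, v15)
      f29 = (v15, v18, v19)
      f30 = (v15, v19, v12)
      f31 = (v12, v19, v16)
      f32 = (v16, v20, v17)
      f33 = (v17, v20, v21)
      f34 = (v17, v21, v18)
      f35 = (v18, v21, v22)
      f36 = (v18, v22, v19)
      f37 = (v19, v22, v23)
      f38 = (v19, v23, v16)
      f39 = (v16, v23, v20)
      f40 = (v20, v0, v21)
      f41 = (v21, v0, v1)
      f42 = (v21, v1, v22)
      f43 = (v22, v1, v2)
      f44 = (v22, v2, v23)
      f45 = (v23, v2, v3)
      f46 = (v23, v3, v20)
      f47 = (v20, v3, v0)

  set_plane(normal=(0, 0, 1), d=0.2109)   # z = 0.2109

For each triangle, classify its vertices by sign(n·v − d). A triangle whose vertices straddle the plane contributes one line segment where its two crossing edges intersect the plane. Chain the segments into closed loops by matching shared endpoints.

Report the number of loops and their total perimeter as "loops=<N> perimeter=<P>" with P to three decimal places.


loops=2 perimeter=19.200

Straddling triangles (24 of 48):
  (v0,v4,v1) [--+] → (1.27555, 1.18396, 0.2109)–(1.9591, 0, 0.2109)  len=1.3671
  (v1,v4,v5) [+-+] → (1.27555, 1.18396, 0.2109)–(0.97955, 1.69663, 0.2109)  len=0.5920
  (v1,v5,v2) [++-] → (0.9449, 0.512672, 0.2109)–(1.2409, 0, 0.2109)  len=0.5920
  (v2,v5,v6) [-+-] → (0.9449, 0.512672, 0.2109)–(0.62045, 1.07463, 0.2109)  len=0.6489
  (v4,v8,v5) [--+] → (-0.38755, 1.69663, 0.2109)–(0.97955, 1.69663, 0.2109)  len=1.3671
  (v5,v8,v9) [+-+] → (-0.38755, 1.69663, 0.2109)–(-0.97955, 1.69663, 0.2109)  len=0.5920
  (v5,v9,v6) [++-] → (0.02845, 1.07463, 0.2109)–(0.62045, 1.07463, 0.2109)  len=0.5920
  (v6,v9,v10) [-+-] → (0.02845, 1.07463, 0.2109)–(-0.62045, 1.07463, 0.2109)  len=0.6489
  (v8,v12,v9) [--+] → (-1.6631, 0.512672, 0.2109)–(-0.97955, 1.69663, 0.2109)  len=1.3671
  (v9,v12,v13) [+-+] → (-1.6631, 0.512672, 0.2109)–(-1.9591, 0, 0.2109)  len=0.5920
  (v9,v13,v10) [++-] → (-0.91645, 0.56196, 0.2109)–(-0.62045, 1.07463, 0.2109)  len=0.5920
  (v10,v13,v14) [-+-] → (-0.91645, 0.56196, 0.2109)–(-1.2409, 0, 0.2109)  len=0.6489
  (v12,v16,v13) [--+] → (-1.27555, -1.18396, 0.2109)–(-1.9591, 0, 0.2109)  len=1.3671
  (v13,v16,v17) [+-+] → (-1.27555, -1.18396, 0.2109)–(-0.97955, -1.69663, 0.2109)  len=0.5920
  (v13,v17,v14) [++-] → (-0.9449, -0.512672, 0.2109)–(-1.2409, 0, 0.2109)  len=0.5920
  (v14,v17,v18) [-+-] → (-0.9449, -0.512672, 0.2109)–(-0.62045, -1.07463, 0.2109)  len=0.6489
  (v16,v20,v17) [--+] → (0.38755, -1.69663, 0.2109)–(-0.97955, -1.69663, 0.2109)  len=1.3671
  (v17,v20,v21) [+-+] → (0.38755, -1.69663, 0.2109)–(0.97955, -1.69663, 0.2109)  len=0.5920
  (v17,v21,v18) [++-] → (-0.02845, -1.07463, 0.2109)–(-0.62045, -1.07463, 0.2109)  len=0.5920
  (v18,v21,v22) [-+-] → (-0.02845, -1.07463, 0.2109)–(0.62045, -1.07463, 0.2109)  len=0.6489
  (v20,v0,v21) [--+] → (1.6631, -0.512672, 0.2109)–(0.97955, -1.69663, 0.2109)  len=1.3671
  (v21,v0,v1) [+-+] → (1.6631, -0.512672, 0.2109)–(1.9591, 0, 0.2109)  len=0.5920
  (v21,v1,v22) [++-] → (0.91645, -0.56196, 0.2109)–(0.62045, -1.07463, 0.2109)  len=0.5920
  (v22,v1,v2) [-+-] → (0.91645, -0.56196, 0.2109)–(1.2409, 0, 0.2109)  len=0.6489

Chained into 2 loop(s):
  loop 1: 12 segments, perimeter = 11.7546
  loop 2: 12 segments, perimeter = 7.4453
Total perimeter = 19.200


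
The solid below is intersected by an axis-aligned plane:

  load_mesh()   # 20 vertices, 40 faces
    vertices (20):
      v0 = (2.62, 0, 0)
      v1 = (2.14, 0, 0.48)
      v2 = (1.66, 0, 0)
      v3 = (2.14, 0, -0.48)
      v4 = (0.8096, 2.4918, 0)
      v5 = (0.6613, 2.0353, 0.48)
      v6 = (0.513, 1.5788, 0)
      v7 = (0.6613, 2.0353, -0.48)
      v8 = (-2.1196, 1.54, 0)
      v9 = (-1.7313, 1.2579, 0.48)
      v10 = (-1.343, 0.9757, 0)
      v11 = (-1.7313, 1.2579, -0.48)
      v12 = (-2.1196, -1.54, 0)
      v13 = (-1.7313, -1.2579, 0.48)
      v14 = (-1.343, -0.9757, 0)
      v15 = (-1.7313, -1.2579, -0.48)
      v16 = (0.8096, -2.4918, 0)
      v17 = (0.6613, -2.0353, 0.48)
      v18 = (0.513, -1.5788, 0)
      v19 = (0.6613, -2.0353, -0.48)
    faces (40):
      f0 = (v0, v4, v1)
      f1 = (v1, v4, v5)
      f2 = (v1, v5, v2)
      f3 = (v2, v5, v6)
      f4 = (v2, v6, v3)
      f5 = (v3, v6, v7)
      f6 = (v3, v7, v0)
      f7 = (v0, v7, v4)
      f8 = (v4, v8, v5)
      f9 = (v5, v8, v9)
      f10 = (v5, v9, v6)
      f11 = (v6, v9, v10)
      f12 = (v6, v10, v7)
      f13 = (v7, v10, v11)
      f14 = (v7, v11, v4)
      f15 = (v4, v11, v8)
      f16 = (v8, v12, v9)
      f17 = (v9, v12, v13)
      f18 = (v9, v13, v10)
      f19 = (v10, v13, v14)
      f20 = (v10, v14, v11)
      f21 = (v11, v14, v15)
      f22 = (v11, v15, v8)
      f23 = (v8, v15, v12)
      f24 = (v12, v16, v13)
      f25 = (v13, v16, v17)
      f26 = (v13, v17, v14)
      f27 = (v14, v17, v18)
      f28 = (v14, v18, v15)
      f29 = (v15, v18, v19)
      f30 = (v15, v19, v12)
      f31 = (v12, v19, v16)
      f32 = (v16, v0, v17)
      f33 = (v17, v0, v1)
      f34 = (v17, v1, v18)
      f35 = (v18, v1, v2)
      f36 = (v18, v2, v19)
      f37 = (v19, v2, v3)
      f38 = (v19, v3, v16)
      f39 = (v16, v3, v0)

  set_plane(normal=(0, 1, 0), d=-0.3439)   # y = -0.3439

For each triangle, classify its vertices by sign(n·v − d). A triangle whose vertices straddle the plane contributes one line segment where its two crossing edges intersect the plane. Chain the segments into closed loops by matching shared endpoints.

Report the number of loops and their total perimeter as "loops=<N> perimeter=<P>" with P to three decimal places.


Straddling triangles (16 of 40):
  (v8,v12,v9) [+-+] → (-2.1196, -0.3439, 0)–(-1.9536, -0.3439, 0.2052)  len=0.2639
  (v9,v12,v13) [+--] → (-1.9536, -0.3439, 0.2052)–(-1.7313, -0.3439, 0.48)  len=0.3535
  (v9,v13,v10) [+-+] → (-1.7313, -0.3439, 0.48)–(-1.57241, -0.3439, 0.283582)  len=0.2526
  (v10,v13,v14) [+--] → (-1.57241, -0.3439, 0.283582)–(-1.343, -0.3439, 0)  len=0.3648
  (v10,v14,v11) [+-+] → (-1.343, -0.3439, 0)–(-1.45284, -0.3439, -0.135774)  len=0.1746
  (v11,v14,v15) [+--] → (-1.45284, -0.3439, -0.135774)–(-1.7313, -0.3439, -0.48)  len=0.4428
  (v11,v15,v8) [+-+] → (-1.7313, -0.3439, -0.48)–(-1.85815, -0.3439, -0.323197)  len=0.2017
  (v8,v15,v12) [+--] → (-1.85815, -0.3439, -0.323197)–(-2.1196, -0.3439, 0)  len=0.4157
  (v16,v0,v17) [-+-] → (2.37014, -0.3439, 0)–(2.28904, -0.3439, 0.0811045)  len=0.1147
  (v17,v0,v1) [-++] → (2.28904, -0.3439, 0.0811045)–(1.89015, -0.3439, 0.48)  len=0.5641
  (v17,v1,v18) [-+-] → (1.89015, -0.3439, 0.48)–(1.7856, -0.3439, 0.375445)  len=0.1479
  (v18,v1,v2) [-++] → (1.7856, -0.3439, 0.375445)–(1.41016, -0.3439, 0)  len=0.5310
  (v18,v2,v19) [-+-] → (1.41016, -0.3439, 0)–(1.49125, -0.3439, -0.0811045)  len=0.1147
  (v19,v2,v3) [-++] → (1.49125, -0.3439, -0.0811045)–(1.89015, -0.3439, -0.48)  len=0.5641
  (v19,v3,v16) [-+-] → (1.89015, -0.3439, -0.48)–(1.95639, -0.3439, -0.413754)  len=0.0937
  (v16,v3,v0) [-++] → (1.95639, -0.3439, -0.413754)–(2.37014, -0.3439, 0)  len=0.5851

Chained into 2 loop(s):
  loop 1: 8 segments, perimeter = 2.4696
  loop 2: 8 segments, perimeter = 2.7153
Total perimeter = 5.185

loops=2 perimeter=5.185


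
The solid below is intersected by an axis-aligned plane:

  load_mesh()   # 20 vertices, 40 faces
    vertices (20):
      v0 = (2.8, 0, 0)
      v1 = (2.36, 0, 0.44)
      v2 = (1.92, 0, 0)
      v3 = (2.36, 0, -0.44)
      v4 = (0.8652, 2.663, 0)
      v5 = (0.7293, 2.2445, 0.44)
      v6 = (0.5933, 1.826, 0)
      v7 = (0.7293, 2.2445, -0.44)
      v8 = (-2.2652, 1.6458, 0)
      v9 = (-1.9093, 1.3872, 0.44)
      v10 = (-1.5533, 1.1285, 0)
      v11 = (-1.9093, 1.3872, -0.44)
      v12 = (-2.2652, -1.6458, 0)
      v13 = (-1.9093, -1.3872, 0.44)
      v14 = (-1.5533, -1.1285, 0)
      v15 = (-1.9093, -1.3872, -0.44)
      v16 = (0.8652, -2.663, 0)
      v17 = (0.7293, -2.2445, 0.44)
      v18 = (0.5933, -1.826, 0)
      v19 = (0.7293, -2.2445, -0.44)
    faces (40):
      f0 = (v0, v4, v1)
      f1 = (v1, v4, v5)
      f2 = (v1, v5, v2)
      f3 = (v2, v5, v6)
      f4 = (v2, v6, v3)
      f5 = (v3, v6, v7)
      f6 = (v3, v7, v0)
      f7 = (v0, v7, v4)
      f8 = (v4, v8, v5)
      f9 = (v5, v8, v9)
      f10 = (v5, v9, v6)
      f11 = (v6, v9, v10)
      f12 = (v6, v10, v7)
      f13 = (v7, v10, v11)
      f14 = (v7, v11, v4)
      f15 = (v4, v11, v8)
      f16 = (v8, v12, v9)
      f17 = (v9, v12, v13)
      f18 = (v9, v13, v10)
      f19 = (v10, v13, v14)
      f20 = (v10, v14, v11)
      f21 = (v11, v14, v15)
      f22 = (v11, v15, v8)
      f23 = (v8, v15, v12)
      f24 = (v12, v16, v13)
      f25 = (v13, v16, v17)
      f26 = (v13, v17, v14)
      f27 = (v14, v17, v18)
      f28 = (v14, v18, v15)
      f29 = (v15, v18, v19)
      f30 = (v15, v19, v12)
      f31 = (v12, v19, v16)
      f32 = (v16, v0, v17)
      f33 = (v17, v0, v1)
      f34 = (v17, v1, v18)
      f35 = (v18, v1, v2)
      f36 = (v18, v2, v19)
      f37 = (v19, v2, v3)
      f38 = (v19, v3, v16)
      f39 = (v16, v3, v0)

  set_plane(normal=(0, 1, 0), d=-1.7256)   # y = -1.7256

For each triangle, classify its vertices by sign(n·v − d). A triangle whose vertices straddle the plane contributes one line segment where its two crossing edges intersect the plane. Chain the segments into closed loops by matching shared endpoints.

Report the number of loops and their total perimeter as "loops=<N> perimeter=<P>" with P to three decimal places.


loops=2 perimeter=7.422

Straddling triangles (16 of 40):
  (v12,v16,v13) [+-+] → (-2.01962, -1.7256, 0)–(-1.17338, -1.7256, 0.323292)  len=0.9059
  (v13,v16,v17) [+--] → (-1.17338, -1.7256, 0.323292)–(-0.867772, -1.7256, 0.44)  len=0.3271
  (v13,v17,v14) [+-+] → (-0.867772, -1.7256, 0.44)–(-0.332027, -1.7256, 0.235416)  len=0.5735
  (v14,v17,v18) [+--] → (-0.332027, -1.7256, 0.235416)–(0.284313, -1.7256, 0)  len=0.6598
  (v14,v18,v15) [+-+] → (0.284313, -1.7256, 0)–(0.0206905, -1.7256, -0.100675)  len=0.2822
  (v15,v18,v19) [+--] → (0.0206905, -1.7256, -0.100675)–(-0.867772, -1.7256, -0.44)  len=0.9511
  (v15,v19,v12) [+-+] → (-0.867772, -1.7256, -0.44)–(-1.86607, -1.7256, -0.0586471)  len=1.0687
  (v12,v19,v16) [+--] → (-1.86607, -1.7256, -0.0586471)–(-2.01962, -1.7256, 0)  len=0.1644
  (v16,v0,v17) [-+-] → (1.54627, -1.7256, 0)–(1.20802, -1.7256, 0.338278)  len=0.4784
  (v17,v0,v1) [-++] → (1.20802, -1.7256, 0.338278)–(1.1063, -1.7256, 0.44)  len=0.1439
  (v17,v1,v18) [-+-] → (1.1063, -1.7256, 0.44)–(0.690439, -1.7256, 0.0241928)  len=0.5881
  (v18,v1,v2) [-++] → (0.690439, -1.7256, 0.0241928)–(0.666247, -1.7256, 0)  len=0.0342
  (v18,v2,v19) [-+-] → (0.666247, -1.7256, 0)–(1.00457, -1.7256, -0.338278)  len=0.4784
  (v19,v2,v3) [-++] → (1.00457, -1.7256, -0.338278)–(1.1063, -1.7256, -0.44)  len=0.1439
  (v19,v3,v16) [-+-] → (1.1063, -1.7256, -0.44)–(1.39138, -1.7256, -0.154884)  len=0.4032
  (v16,v3,v0) [-++] → (1.39138, -1.7256, -0.154884)–(1.54627, -1.7256, 0)  len=0.2190

Chained into 2 loop(s):
  loop 1: 8 segments, perimeter = 4.9325
  loop 2: 8 segments, perimeter = 2.4890
Total perimeter = 7.422


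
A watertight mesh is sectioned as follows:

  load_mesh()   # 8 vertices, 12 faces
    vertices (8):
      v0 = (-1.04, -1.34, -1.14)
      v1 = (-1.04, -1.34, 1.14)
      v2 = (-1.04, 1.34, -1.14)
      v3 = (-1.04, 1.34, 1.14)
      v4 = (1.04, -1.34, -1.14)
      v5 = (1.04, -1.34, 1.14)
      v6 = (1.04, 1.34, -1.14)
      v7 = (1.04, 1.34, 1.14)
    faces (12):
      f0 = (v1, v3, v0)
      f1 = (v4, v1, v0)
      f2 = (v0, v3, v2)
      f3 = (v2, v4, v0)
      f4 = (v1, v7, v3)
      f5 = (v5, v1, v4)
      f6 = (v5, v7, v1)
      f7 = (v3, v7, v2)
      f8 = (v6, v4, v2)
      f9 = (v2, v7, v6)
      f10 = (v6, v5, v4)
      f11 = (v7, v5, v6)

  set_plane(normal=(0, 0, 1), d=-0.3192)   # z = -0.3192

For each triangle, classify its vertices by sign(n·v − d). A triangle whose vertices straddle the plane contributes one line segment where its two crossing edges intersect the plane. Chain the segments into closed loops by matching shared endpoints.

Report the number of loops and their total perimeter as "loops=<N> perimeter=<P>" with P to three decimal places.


Straddling triangles (8 of 12):
  (v1,v3,v0) [++-] → (-1.04, -0.3752, -0.3192)–(-1.04, -1.34, -0.3192)  len=0.9648
  (v4,v1,v0) [-+-] → (0.2912, -1.34, -0.3192)–(-1.04, -1.34, -0.3192)  len=1.3312
  (v0,v3,v2) [-+-] → (-1.04, -0.3752, -0.3192)–(-1.04, 1.34, -0.3192)  len=1.7152
  (v5,v1,v4) [++-] → (0.2912, -1.34, -0.3192)–(1.04, -1.34, -0.3192)  len=0.7488
  (v3,v7,v2) [++-] → (-0.2912, 1.34, -0.3192)–(-1.04, 1.34, -0.3192)  len=0.7488
  (v2,v7,v6) [-+-] → (-0.2912, 1.34, -0.3192)–(1.04, 1.34, -0.3192)  len=1.3312
  (v6,v5,v4) [-+-] → (1.04, 0.3752, -0.3192)–(1.04, -1.34, -0.3192)  len=1.7152
  (v7,v5,v6) [++-] → (1.04, 0.3752, -0.3192)–(1.04, 1.34, -0.3192)  len=0.9648

Chained into 1 loop(s):
  loop 1: 8 segments, perimeter = 9.5200
Total perimeter = 9.520

loops=1 perimeter=9.520


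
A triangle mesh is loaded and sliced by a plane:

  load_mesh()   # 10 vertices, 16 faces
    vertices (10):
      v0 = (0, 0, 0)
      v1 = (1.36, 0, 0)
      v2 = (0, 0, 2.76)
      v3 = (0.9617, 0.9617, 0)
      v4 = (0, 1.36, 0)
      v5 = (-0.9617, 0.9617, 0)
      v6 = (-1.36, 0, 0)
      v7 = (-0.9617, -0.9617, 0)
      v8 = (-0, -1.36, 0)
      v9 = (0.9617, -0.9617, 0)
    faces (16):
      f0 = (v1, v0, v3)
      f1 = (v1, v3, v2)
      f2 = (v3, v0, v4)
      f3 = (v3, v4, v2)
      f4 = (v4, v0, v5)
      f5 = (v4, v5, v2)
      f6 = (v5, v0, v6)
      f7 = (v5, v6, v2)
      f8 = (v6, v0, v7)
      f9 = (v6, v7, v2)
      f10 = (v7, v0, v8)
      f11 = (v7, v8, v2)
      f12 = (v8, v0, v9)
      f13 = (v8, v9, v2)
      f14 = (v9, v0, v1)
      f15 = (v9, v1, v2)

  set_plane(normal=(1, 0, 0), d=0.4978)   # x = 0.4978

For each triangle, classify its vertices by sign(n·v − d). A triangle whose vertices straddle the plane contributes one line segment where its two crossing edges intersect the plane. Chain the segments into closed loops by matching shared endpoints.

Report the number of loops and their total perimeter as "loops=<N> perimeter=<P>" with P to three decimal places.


Straddling triangles (8 of 16):
  (v1,v0,v3) [+-+] → (0.4978, 0, 0)–(0.4978, 0.4978, 0)  len=0.4978
  (v1,v3,v2) [++-] → (0.4978, 0.4978, 1.33135)–(0.4978, 0, 1.74976)  len=0.6503
  (v3,v0,v4) [+--] → (0.4978, 0.4978, 0)–(0.4978, 1.15383, 0)  len=0.6560
  (v3,v4,v2) [+--] → (0.4978, 1.15383, 0)–(0.4978, 0.4978, 1.33135)  len=1.4842
  (v8,v0,v9) [--+] → (0.4978, -0.4978, 0)–(0.4978, -1.15383, 0)  len=0.6560
  (v8,v9,v2) [-+-] → (0.4978, -1.15383, 0)–(0.4978, -0.4978, 1.33135)  len=1.4842
  (v9,v0,v1) [+-+] → (0.4978, -0.4978, 0)–(0.4978, 0, 0)  len=0.4978
  (v9,v1,v2) [++-] → (0.4978, 0, 1.74976)–(0.4978, -0.4978, 1.33135)  len=0.6503

Chained into 1 loop(s):
  loop 1: 8 segments, perimeter = 6.5766
Total perimeter = 6.577

loops=1 perimeter=6.577


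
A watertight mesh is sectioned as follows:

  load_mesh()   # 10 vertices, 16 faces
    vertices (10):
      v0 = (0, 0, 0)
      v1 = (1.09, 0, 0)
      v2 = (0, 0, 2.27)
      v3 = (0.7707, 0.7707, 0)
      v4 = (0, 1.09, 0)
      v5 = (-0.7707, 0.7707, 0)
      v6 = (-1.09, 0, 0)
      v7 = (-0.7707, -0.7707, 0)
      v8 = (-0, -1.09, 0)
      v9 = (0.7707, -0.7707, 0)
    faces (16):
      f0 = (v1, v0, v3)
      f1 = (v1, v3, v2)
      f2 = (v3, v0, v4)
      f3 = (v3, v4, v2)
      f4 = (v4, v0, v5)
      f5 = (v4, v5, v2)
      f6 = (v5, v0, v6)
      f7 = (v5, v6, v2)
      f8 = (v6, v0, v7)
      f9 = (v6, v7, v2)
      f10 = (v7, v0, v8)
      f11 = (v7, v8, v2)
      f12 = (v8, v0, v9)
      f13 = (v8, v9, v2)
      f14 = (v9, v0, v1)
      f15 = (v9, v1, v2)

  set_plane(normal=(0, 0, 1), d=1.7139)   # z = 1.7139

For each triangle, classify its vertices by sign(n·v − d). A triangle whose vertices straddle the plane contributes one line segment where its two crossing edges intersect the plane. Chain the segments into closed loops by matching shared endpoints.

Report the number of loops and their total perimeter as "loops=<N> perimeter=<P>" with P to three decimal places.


Straddling triangles (8 of 16):
  (v1,v3,v2) [--+] → (0.188805, 0.188805, 1.7139)–(0.267026, 0, 1.7139)  len=0.2044
  (v3,v4,v2) [--+] → (0, 0.267026, 1.7139)–(0.188805, 0.188805, 1.7139)  len=0.2044
  (v4,v5,v2) [--+] → (-0.188805, 0.188805, 1.7139)–(0, 0.267026, 1.7139)  len=0.2044
  (v5,v6,v2) [--+] → (-0.267026, 0, 1.7139)–(-0.188805, 0.188805, 1.7139)  len=0.2044
  (v6,v7,v2) [--+] → (-0.188805, -0.188805, 1.7139)–(-0.267026, 0, 1.7139)  len=0.2044
  (v7,v8,v2) [--+] → (0, -0.267026, 1.7139)–(-0.188805, -0.188805, 1.7139)  len=0.2044
  (v8,v9,v2) [--+] → (0.188805, -0.188805, 1.7139)–(0, -0.267026, 1.7139)  len=0.2044
  (v9,v1,v2) [--+] → (0.267026, 0, 1.7139)–(0.188805, -0.188805, 1.7139)  len=0.2044

Chained into 1 loop(s):
  loop 1: 8 segments, perimeter = 1.6349
Total perimeter = 1.635

loops=1 perimeter=1.635


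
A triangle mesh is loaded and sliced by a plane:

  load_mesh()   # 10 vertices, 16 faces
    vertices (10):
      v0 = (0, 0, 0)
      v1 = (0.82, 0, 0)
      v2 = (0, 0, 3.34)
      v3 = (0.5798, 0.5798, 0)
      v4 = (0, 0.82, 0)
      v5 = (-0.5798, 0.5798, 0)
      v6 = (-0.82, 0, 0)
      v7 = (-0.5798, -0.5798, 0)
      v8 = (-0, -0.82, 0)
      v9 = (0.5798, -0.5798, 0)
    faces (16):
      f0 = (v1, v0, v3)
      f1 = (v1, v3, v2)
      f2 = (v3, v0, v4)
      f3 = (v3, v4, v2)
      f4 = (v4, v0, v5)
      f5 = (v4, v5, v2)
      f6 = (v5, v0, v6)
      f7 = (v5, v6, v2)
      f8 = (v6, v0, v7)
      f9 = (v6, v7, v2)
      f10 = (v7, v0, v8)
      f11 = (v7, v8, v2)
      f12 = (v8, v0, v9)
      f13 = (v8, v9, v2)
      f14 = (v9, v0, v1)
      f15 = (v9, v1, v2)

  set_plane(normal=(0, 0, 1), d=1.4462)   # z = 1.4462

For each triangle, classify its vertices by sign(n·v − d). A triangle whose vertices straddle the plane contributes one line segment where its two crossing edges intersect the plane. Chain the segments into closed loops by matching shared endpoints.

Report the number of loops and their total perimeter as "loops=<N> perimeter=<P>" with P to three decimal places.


loops=1 perimeter=2.847

Straddling triangles (8 of 16):
  (v1,v3,v2) [--+] → (0.32875, 0.32875, 1.4462)–(0.464945, 0, 1.4462)  len=0.3558
  (v3,v4,v2) [--+] → (0, 0.464945, 1.4462)–(0.32875, 0.32875, 1.4462)  len=0.3558
  (v4,v5,v2) [--+] → (-0.32875, 0.32875, 1.4462)–(0, 0.464945, 1.4462)  len=0.3558
  (v5,v6,v2) [--+] → (-0.464945, 0, 1.4462)–(-0.32875, 0.32875, 1.4462)  len=0.3558
  (v6,v7,v2) [--+] → (-0.32875, -0.32875, 1.4462)–(-0.464945, 0, 1.4462)  len=0.3558
  (v7,v8,v2) [--+] → (0, -0.464945, 1.4462)–(-0.32875, -0.32875, 1.4462)  len=0.3558
  (v8,v9,v2) [--+] → (0.32875, -0.32875, 1.4462)–(0, -0.464945, 1.4462)  len=0.3558
  (v9,v1,v2) [--+] → (0.464945, 0, 1.4462)–(0.32875, -0.32875, 1.4462)  len=0.3558

Chained into 1 loop(s):
  loop 1: 8 segments, perimeter = 2.8468
Total perimeter = 2.847


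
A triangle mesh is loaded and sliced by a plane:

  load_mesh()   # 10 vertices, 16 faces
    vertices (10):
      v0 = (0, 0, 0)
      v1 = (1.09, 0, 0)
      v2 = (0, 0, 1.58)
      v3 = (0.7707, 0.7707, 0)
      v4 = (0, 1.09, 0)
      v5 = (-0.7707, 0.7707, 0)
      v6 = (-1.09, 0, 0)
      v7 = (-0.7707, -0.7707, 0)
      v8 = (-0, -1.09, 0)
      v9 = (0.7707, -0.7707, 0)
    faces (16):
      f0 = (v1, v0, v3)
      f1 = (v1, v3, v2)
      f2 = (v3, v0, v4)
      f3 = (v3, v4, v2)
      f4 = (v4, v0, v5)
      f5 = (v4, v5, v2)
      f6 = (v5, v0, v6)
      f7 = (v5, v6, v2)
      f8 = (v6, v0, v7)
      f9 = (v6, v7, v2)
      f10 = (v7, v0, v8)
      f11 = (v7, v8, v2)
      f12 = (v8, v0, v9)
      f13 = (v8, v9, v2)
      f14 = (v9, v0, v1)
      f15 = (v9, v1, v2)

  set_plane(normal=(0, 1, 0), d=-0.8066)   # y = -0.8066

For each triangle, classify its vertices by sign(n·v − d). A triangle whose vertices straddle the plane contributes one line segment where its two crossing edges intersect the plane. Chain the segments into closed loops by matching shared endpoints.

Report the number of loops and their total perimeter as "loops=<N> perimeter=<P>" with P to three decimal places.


Straddling triangles (4 of 16):
  (v7,v0,v8) [++-] → (0, -0.8066, 0)–(-0.684048, -0.8066, 0)  len=0.6840
  (v7,v8,v2) [+-+] → (-0.684048, -0.8066, 0)–(0, -0.8066, 0.4108)  len=0.7979
  (v8,v0,v9) [-++] → (0, -0.8066, 0)–(0.684048, -0.8066, 0)  len=0.6840
  (v8,v9,v2) [-++] → (0.684048, -0.8066, 0)–(0, -0.8066, 0.4108)  len=0.7979

Chained into 1 loop(s):
  loop 1: 4 segments, perimeter = 2.9639
Total perimeter = 2.964

loops=1 perimeter=2.964


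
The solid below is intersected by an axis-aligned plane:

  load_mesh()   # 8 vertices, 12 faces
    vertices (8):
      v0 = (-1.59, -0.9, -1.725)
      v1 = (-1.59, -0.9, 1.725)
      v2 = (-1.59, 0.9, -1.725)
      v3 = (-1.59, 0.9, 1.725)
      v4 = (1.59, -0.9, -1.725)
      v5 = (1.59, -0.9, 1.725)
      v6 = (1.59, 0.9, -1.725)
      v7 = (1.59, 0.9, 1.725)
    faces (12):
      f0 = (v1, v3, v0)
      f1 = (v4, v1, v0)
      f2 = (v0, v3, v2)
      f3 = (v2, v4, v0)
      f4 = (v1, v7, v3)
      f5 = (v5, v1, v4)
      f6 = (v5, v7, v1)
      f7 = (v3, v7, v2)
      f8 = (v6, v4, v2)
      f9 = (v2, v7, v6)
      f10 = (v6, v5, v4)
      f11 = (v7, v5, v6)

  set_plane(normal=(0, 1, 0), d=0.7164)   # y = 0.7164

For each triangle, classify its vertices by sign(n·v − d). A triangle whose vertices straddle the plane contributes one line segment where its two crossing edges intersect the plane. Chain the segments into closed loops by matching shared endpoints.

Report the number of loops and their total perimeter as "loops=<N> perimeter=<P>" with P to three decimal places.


loops=1 perimeter=13.260

Straddling triangles (8 of 12):
  (v1,v3,v0) [-+-] → (-1.59, 0.7164, 1.725)–(-1.59, 0.7164, 1.3731)  len=0.3519
  (v0,v3,v2) [-++] → (-1.59, 0.7164, 1.3731)–(-1.59, 0.7164, -1.725)  len=3.0981
  (v2,v4,v0) [+--] → (-1.26564, 0.7164, -1.725)–(-1.59, 0.7164, -1.725)  len=0.3244
  (v1,v7,v3) [-++] → (1.26564, 0.7164, 1.725)–(-1.59, 0.7164, 1.725)  len=2.8556
  (v5,v7,v1) [-+-] → (1.59, 0.7164, 1.725)–(1.26564, 0.7164, 1.725)  len=0.3244
  (v6,v4,v2) [+-+] → (1.59, 0.7164, -1.725)–(-1.26564, 0.7164, -1.725)  len=2.8556
  (v6,v5,v4) [+--] → (1.59, 0.7164, -1.3731)–(1.59, 0.7164, -1.725)  len=0.3519
  (v7,v5,v6) [+-+] → (1.59, 0.7164, 1.725)–(1.59, 0.7164, -1.3731)  len=3.0981

Chained into 1 loop(s):
  loop 1: 8 segments, perimeter = 13.2600
Total perimeter = 13.260


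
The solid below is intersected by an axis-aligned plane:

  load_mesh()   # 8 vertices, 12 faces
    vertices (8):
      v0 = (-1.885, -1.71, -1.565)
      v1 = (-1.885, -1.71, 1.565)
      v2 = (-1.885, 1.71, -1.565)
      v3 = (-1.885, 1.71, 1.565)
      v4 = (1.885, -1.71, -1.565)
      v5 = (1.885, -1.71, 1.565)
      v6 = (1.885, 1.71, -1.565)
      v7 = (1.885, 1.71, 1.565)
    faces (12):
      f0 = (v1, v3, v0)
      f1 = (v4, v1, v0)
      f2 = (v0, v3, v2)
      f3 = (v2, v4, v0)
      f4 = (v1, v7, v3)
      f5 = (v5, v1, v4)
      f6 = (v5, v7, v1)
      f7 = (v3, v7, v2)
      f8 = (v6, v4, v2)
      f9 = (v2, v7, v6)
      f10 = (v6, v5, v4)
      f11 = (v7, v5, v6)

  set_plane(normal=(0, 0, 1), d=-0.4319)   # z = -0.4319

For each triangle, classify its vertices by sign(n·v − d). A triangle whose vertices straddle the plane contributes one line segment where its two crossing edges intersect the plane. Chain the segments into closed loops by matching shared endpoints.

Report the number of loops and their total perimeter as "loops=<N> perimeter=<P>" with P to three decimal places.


loops=1 perimeter=14.380

Straddling triangles (8 of 12):
  (v1,v3,v0) [++-] → (-1.885, -0.471916, -0.4319)–(-1.885, -1.71, -0.4319)  len=1.2381
  (v4,v1,v0) [-+-] → (0.520212, -1.71, -0.4319)–(-1.885, -1.71, -0.4319)  len=2.4052
  (v0,v3,v2) [-+-] → (-1.885, -0.471916, -0.4319)–(-1.885, 1.71, -0.4319)  len=2.1819
  (v5,v1,v4) [++-] → (0.520212, -1.71, -0.4319)–(1.885, -1.71, -0.4319)  len=1.3648
  (v3,v7,v2) [++-] → (-0.520212, 1.71, -0.4319)–(-1.885, 1.71, -0.4319)  len=1.3648
  (v2,v7,v6) [-+-] → (-0.520212, 1.71, -0.4319)–(1.885, 1.71, -0.4319)  len=2.4052
  (v6,v5,v4) [-+-] → (1.885, 0.471916, -0.4319)–(1.885, -1.71, -0.4319)  len=2.1819
  (v7,v5,v6) [++-] → (1.885, 0.471916, -0.4319)–(1.885, 1.71, -0.4319)  len=1.2381

Chained into 1 loop(s):
  loop 1: 8 segments, perimeter = 14.3800
Total perimeter = 14.380
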